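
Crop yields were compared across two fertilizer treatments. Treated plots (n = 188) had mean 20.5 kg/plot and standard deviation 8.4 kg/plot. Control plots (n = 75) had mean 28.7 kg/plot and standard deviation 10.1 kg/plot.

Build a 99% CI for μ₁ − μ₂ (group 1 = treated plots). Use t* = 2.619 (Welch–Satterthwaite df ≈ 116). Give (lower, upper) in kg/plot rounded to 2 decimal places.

(-11.65, -4.75)

SE₁ = s₁/√n₁ = 8.4/√188 = 0.6126; SE₂ = 10.1/√75 = 1.1662.
Independent samples, unequal variances: SE_diff = √(SE₁² + SE₂²) = √(0.37527876 + 1.36002244) = 1.3173.
t* = 2.619, so margin of error = 2.619 × 1.3173 = 3.4500.
Difference in means = 20.5 − 28.7 = -8.2000.
-8.2000 ± 3.4500 → (-11.65, -4.75).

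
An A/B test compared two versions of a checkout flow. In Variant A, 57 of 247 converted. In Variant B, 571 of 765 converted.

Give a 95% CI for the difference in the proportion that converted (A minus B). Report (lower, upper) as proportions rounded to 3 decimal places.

(-0.577, -0.455)

p̂₁ = 57/247 = 0.2308 and p̂₂ = 571/765 = 0.7464.
SE₁ = √(p̂₁(1−p̂₁)/n₁) = √(0.2308·0.7692/247) = 0.02681; SE₂ = √(0.7464·0.2536/765) = 0.01573.
Independent samples: SE of the difference = √(SE₁² + SE₂²) = √(0.0007187761 + 0.0002474329) = 0.03108.
z* for 95% confidence is 1.960, so the margin of error is 1.960 × 0.03108 = 0.06092.
Point estimate p̂₁ − p̂₂ = 0.2308 − 0.7464 = -0.5156.
-0.5156 ± 0.06092 → (-0.577, -0.455).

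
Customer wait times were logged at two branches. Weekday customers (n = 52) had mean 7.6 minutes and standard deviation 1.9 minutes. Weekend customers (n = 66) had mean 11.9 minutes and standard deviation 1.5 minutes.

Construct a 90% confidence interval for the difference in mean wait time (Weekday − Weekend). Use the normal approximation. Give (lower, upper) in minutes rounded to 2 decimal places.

(-4.83, -3.77)

SE₁ = s₁/√n₁ = 1.9/√52 = 0.2635; SE₂ = 1.5/√66 = 0.1846.
Independent samples, unequal variances: SE_diff = √(SE₁² + SE₂²) = √(0.06943225 + 0.03407716) = 0.3217.
z* = 1.645, so margin of error = 1.645 × 0.3217 = 0.5292.
Difference in means = 7.6 − 11.9 = -4.3000.
-4.3000 ± 0.5292 → (-4.83, -3.77).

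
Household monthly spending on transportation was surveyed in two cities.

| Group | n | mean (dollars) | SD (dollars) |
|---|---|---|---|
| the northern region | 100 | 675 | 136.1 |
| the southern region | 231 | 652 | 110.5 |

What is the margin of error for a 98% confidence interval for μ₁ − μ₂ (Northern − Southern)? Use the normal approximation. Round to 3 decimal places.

SE₁ = s₁/√n₁ = 136.1/√100 = 13.6100; SE₂ = 110.5/√231 = 7.2704.
Independent samples, unequal variances: SE_diff = √(SE₁² + SE₂²) = √(185.2321 + 52.85871616) = 15.4302.
z* = 2.326, so margin of error = 2.326 × 15.4302 = 35.8906.

35.891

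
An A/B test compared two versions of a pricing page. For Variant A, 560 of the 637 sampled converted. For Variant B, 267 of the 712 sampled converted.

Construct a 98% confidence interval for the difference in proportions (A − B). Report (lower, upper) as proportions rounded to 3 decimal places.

p̂₁ = 560/637 = 0.8791 and p̂₂ = 267/712 = 0.3750.
SE₁ = √(p̂₁(1−p̂₁)/n₁) = √(0.8791·0.1209/637) = 0.01292; SE₂ = √(0.3750·0.6250/712) = 0.01814.
Independent samples: SE of the difference = √(SE₁² + SE₂²) = √(0.0001669264 + 0.0003290596) = 0.02227.
z* for 98% confidence is 2.326, so the margin of error is 2.326 × 0.02227 = 0.05180.
Point estimate p̂₁ − p̂₂ = 0.8791 − 0.3750 = 0.5041.
0.5041 ± 0.05180 → (0.452, 0.556).

(0.452, 0.556)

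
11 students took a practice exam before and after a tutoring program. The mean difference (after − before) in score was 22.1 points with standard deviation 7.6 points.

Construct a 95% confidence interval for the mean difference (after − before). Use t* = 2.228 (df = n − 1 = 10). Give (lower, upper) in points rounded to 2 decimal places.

(16.99, 27.21)

Paired design: SE = s_d/√n = 7.6/√11 = 2.2915.
t* = 2.228; margin of error = 2.228 × 2.2915 = 5.1055.
22.1 ± 5.1055 → (16.99, 27.21).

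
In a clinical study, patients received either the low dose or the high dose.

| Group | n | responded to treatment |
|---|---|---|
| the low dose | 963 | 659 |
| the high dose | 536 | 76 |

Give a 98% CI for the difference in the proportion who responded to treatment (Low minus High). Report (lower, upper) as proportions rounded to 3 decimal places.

p̂₁ = 659/963 = 0.6843 and p̂₂ = 76/536 = 0.1418.
SE₁ = √(p̂₁(1−p̂₁)/n₁) = √(0.6843·0.3157/963) = 0.01498; SE₂ = √(0.1418·0.8582/536) = 0.01507.
Independent samples: SE of the difference = √(SE₁² + SE₂²) = √(0.0002244004 + 0.0002271049) = 0.02125.
z* for 98% confidence is 2.326, so the margin of error is 2.326 × 0.02125 = 0.04943.
Point estimate p̂₁ − p̂₂ = 0.6843 − 0.1418 = 0.5425.
0.5425 ± 0.04943 → (0.493, 0.592).

(0.493, 0.592)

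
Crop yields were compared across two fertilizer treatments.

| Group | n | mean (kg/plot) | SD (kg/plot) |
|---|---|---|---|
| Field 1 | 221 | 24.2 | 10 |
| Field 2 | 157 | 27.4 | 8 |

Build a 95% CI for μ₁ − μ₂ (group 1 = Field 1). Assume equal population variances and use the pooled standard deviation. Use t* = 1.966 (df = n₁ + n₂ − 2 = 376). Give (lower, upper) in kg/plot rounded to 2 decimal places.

Pooled variance s_p² = [220·10² + 156·8²] / (221+157−2) = 85.0638, so s_p = 9.2230.
SE_diff = s_p·√(1/n₁ + 1/n₂) = 9.2230·√(1/221 + 1/157) = 0.9627.
t* = 1.966; margin = 1.966 × 0.9627 = 1.8927.
Difference = 24.2 − 27.4 = -3.2000.
-3.2000 ± 1.8927 → (-5.09, -1.31).

(-5.09, -1.31)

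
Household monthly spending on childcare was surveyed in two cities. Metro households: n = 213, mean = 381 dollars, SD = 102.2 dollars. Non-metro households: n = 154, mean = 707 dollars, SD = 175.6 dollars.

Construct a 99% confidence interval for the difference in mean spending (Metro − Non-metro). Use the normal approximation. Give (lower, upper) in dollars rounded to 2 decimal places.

SE₁ = s₁/√n₁ = 102.2/√213 = 7.0026; SE₂ = 175.6/√154 = 14.1503.
Independent samples, unequal variances: SE_diff = √(SE₁² + SE₂²) = √(49.03640676 + 200.23099009) = 15.7882.
z* = 2.576, so margin of error = 2.576 × 15.7882 = 40.6704.
Difference in means = 381 − 707 = -326.0000.
-326.0000 ± 40.6704 → (-366.67, -285.33).

(-366.67, -285.33)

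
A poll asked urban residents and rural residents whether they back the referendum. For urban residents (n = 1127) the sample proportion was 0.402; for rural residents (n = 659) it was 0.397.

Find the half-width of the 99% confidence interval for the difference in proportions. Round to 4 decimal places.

Each SE is √(p̂(1−p̂)/n): √(0.4020·0.5980/1127) = 0.01461 and √(0.3970·0.6030/659) = 0.01906.
SE(p̂₁ − p̂₂) = √(SE₁² + SE₂²) = √(0.0002134521 + 0.0003632836) = 0.02402, since the two samples are independent.
At 99% confidence z* = 2.576; margin = 2.576 × 0.02402 = 0.06188.

0.0619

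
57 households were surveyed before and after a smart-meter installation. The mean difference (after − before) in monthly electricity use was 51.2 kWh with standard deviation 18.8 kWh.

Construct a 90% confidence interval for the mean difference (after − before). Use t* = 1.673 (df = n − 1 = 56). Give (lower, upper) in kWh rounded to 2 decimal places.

Paired design: SE = s_d/√n = 18.8/√57 = 2.4901.
t* = 1.673; margin of error = 1.673 × 2.4901 = 4.1659.
51.2 ± 4.1659 → (47.03, 55.37).

(47.03, 55.37)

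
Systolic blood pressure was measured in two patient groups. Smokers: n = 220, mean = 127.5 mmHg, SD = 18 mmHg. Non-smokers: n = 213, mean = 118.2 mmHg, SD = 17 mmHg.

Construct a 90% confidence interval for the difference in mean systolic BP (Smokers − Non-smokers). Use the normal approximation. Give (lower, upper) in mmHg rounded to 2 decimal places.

(6.53, 12.07)

Standard errors of each mean: 18/√220 = 1.2136 and 17/√213 = 1.1648.
SE(x̄₁ − x̄₂) = √(1.2136² + 1.1648²) = 1.6821 for independent samples with unequal variances.
With z* = 1.645, the margin is 1.645 × 1.6821 = 2.7671.
x̄₁ − x̄₂ = 127.5 − 118.2 = 9.3000; the interval is 9.3000 ± 2.7671 = (6.53, 12.07).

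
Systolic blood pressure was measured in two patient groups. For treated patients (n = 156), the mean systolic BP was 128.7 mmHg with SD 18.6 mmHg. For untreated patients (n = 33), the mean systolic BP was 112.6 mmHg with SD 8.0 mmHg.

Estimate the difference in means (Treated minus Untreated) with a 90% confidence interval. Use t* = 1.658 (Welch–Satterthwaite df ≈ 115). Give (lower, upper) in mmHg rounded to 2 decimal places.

(12.72, 19.48)

Per-group SEs: s₁/√n₁ = 18.6/√156 = 1.4892, s₂/√n₂ = 8.0/√33 = 1.3926.
Unpooled SE of the difference: √(2.21771664 + 1.93933476) = 2.0389.
Margin of error = t* · SE = 1.658 × 2.0389 = 3.3805.
x̄₁ − x̄₂ = 128.7 − 112.6 = 16.1000.
CI: 16.1000 ± 3.3805 = (12.72, 19.48).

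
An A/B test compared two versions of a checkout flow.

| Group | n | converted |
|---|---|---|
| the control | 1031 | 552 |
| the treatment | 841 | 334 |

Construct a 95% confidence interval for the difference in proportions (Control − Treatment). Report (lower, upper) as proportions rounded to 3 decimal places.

Sample proportions: 552/1031 = 0.5354, 334/841 = 0.3971.
Each SE is √(p̂(1−p̂)/n): √(0.5354·0.4646/1031) = 0.01553 and √(0.3971·0.6029/841) = 0.01687.
SE(p̂₁ − p̂₂) = √(SE₁² + SE₂²) = √(0.0002411809 + 0.0002845969) = 0.02293, since the two samples are independent.
At 95% confidence z* = 1.960; margin = 1.960 × 0.02293 = 0.04494.
The difference is 0.5354 − 0.3971 = 0.1383, so the interval is 0.1383 ± 0.04494 = (0.093, 0.183).

(0.093, 0.183)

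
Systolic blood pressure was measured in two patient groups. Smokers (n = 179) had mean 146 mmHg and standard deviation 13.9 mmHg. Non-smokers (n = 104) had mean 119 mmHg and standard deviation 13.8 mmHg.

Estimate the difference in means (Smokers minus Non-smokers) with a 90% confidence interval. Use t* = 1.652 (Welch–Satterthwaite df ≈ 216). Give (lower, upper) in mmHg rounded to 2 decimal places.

Per-group SEs: s₁/√n₁ = 13.9/√179 = 1.0389, s₂/√n₂ = 13.8/√104 = 1.3532.
Unpooled SE of the difference: √(1.07931321 + 1.83115024) = 1.7060.
Margin of error = t* · SE = 1.652 × 1.7060 = 2.8183.
x̄₁ − x̄₂ = 146 − 119 = 27.0000.
CI: 27.0000 ± 2.8183 = (24.18, 29.82).

(24.18, 29.82)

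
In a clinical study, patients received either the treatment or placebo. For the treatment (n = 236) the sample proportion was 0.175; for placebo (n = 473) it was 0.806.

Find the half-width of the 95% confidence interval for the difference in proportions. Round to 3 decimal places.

The two standard errors are √(0.1750×0.8250/236) = 0.02473 and √(0.8060×0.1940/473) = 0.01818.
Because the samples are independent, SE_diff = √(0.02473² + 0.01818²) = 0.03069.
Using z* = 1.960 for 95%, ME = 1.960 × 0.03069 = 0.06015.

0.060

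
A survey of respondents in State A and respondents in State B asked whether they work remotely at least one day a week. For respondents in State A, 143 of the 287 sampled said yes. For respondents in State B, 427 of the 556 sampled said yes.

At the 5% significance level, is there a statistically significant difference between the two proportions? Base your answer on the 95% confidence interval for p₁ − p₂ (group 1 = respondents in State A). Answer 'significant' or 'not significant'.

significant

Sample proportions: 143/287 = 0.4983, 427/556 = 0.7680.
Each SE is √(p̂(1−p̂)/n): √(0.4983·0.5017/287) = 0.02951 and √(0.7680·0.2320/556) = 0.01790.
SE(p̂₁ − p̂₂) = √(SE₁² + SE₂²) = √(0.0008708401 + 0.00032041) = 0.03451, since the two samples are independent.
At 95% confidence z* = 1.960; margin = 1.960 × 0.03451 = 0.06764.
The difference is 0.4983 − 0.7680 = -0.2697, so the interval is -0.2697 ± 0.06764 = (-0.33734, -0.20206).
The interval (-0.33734, -0.20206) does not contain 0, so the difference is significant.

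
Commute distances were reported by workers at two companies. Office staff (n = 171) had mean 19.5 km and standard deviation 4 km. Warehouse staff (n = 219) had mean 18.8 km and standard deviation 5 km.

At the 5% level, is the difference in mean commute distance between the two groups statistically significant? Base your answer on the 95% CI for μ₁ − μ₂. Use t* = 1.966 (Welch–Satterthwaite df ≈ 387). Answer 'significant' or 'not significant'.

Standard errors of each mean: 4/√171 = 0.3059 and 5/√219 = 0.3379.
SE(x̄₁ − x̄₂) = √(0.3059² + 0.3379²) = 0.4558 for independent samples with unequal variances.
With t* = 1.966, the margin is 1.966 × 0.4558 = 0.8961.
x̄₁ − x̄₂ = 19.5 − 18.8 = 0.7000; the interval is 0.7000 ± 0.8961 = (-0.1961, 1.5961).
The interval (-0.1961, 1.5961) contains 0, so the difference is not significant.

not significant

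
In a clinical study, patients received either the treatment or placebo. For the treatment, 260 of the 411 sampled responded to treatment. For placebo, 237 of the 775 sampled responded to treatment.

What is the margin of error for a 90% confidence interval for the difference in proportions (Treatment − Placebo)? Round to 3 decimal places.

First, p̂₁ = 260/411 = 0.6326; p̂₂ = 237/775 = 0.3058.
The two standard errors are √(0.6326×0.3674/411) = 0.02378 and √(0.3058×0.6942/775) = 0.01655.
Because the samples are independent, SE_diff = √(0.02378² + 0.01655²) = 0.02897.
Using z* = 1.645 for 90%, ME = 1.645 × 0.02897 = 0.04766.

0.048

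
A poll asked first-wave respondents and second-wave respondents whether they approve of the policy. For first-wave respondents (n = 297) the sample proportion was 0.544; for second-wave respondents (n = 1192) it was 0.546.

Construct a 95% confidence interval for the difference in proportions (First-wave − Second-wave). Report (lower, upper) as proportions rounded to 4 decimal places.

(-0.0653, 0.0613)

SE₁ = √(p̂₁(1−p̂₁)/n₁) = √(0.5440·0.4560/297) = 0.02890; SE₂ = √(0.5460·0.4540/1192) = 0.01442.
Independent samples: SE of the difference = √(SE₁² + SE₂²) = √(0.00083521 + 0.0002079364) = 0.03230.
z* for 95% confidence is 1.960, so the margin of error is 1.960 × 0.03230 = 0.06331.
Point estimate p̂₁ − p̂₂ = 0.5440 − 0.5460 = -0.0020.
-0.0020 ± 0.06331 → (-0.0653, 0.0613).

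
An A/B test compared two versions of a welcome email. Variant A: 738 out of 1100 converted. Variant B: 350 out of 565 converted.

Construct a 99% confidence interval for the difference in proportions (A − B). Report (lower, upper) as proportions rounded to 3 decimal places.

(-0.013, 0.115)

First, p̂₁ = 738/1100 = 0.6709; p̂₂ = 350/565 = 0.6195.
The two standard errors are √(0.6709×0.3291/1100) = 0.01417 and √(0.6195×0.3805/565) = 0.02043.
Because the samples are independent, SE_diff = √(0.01417² + 0.02043²) = 0.02486.
Using z* = 2.576 for 99%, ME = 2.576 × 0.02486 = 0.06404.
p̂₁ − p̂₂ = 0.0514; interval 0.0514 ± 0.06404 gives (-0.013, 0.115).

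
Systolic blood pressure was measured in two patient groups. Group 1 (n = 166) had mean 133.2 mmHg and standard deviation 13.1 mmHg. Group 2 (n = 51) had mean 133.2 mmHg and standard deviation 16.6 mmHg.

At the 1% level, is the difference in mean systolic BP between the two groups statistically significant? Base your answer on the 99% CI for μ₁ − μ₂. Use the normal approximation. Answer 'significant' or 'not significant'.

not significant

Standard errors of each mean: 13.1/√166 = 1.0168 and 16.6/√51 = 2.3245.
SE(x̄₁ − x̄₂) = √(1.0168² + 2.3245²) = 2.5372 for independent samples with unequal variances.
With z* = 2.576, the margin is 2.576 × 2.5372 = 6.5358.
x̄₁ − x̄₂ = 133.2 − 133.2 = 0.0000; the interval is 0.0000 ± 6.5358 = (-6.5358, 6.5358).
The interval (-6.5358, 6.5358) contains 0, so the difference is not significant.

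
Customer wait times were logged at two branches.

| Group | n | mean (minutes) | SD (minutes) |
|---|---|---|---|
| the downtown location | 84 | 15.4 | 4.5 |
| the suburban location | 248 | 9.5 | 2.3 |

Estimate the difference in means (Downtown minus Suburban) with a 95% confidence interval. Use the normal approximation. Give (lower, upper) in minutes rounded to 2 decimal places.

(4.90, 6.90)

Standard errors of each mean: 4.5/√84 = 0.4910 and 2.3/√248 = 0.1461.
SE(x̄₁ − x̄₂) = √(0.4910² + 0.1461²) = 0.5123 for independent samples with unequal variances.
With z* = 1.960, the margin is 1.960 × 0.5123 = 1.0041.
x̄₁ − x̄₂ = 15.4 − 9.5 = 5.9000; the interval is 5.9000 ± 1.0041 = (4.90, 6.90).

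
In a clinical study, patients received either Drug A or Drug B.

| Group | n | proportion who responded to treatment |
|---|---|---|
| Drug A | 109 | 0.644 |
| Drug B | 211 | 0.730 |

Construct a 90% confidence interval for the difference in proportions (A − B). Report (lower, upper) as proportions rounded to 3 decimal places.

(-0.177, 0.005)

SE₁ = √(p̂₁(1−p̂₁)/n₁) = √(0.6440·0.3560/109) = 0.04586; SE₂ = √(0.7300·0.2700/211) = 0.03056.
Independent samples: SE of the difference = √(SE₁² + SE₂²) = √(0.0021031396 + 0.0009339136) = 0.05511.
z* for 90% confidence is 1.645, so the margin of error is 1.645 × 0.05511 = 0.09066.
Point estimate p̂₁ − p̂₂ = 0.6440 − 0.7300 = -0.0860.
-0.0860 ± 0.09066 → (-0.177, 0.005).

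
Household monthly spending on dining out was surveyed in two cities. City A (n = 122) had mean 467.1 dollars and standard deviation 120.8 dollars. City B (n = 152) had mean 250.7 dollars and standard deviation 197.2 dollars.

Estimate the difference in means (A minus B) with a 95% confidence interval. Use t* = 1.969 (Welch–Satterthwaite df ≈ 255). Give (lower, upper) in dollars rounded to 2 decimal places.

Per-group SEs: s₁/√n₁ = 120.8/√122 = 10.9367, s₂/√n₂ = 197.2/√152 = 15.9950.
Unpooled SE of the difference: √(119.61140689 + 255.840025) = 19.3766.
Margin of error = t* · SE = 1.969 × 19.3766 = 38.1525.
x̄₁ − x̄₂ = 467.1 − 250.7 = 216.4000.
CI: 216.4000 ± 38.1525 = (178.25, 254.55).

(178.25, 254.55)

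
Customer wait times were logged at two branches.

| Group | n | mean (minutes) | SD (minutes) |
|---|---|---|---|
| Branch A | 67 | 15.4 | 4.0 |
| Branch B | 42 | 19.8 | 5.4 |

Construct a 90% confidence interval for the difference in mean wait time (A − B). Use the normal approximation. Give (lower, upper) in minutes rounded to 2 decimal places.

SE₁ = s₁/√n₁ = 4.0/√67 = 0.4887; SE₂ = 5.4/√42 = 0.8332.
Independent samples, unequal variances: SE_diff = √(SE₁² + SE₂²) = √(0.23882769 + 0.69422224) = 0.9659.
z* = 1.645, so margin of error = 1.645 × 0.9659 = 1.5889.
Difference in means = 15.4 − 19.8 = -4.4000.
-4.4000 ± 1.5889 → (-5.99, -2.81).

(-5.99, -2.81)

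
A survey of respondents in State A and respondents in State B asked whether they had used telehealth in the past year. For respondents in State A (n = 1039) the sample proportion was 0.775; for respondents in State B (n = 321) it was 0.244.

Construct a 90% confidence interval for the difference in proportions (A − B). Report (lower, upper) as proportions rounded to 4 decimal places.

Each SE is √(p̂(1−p̂)/n): √(0.7750·0.2250/1039) = 0.01295 and √(0.2440·0.7560/321) = 0.02397.
SE(p̂₁ − p̂₂) = √(SE₁² + SE₂²) = √(0.0001677025 + 0.0005745609) = 0.02724, since the two samples are independent.
At 90% confidence z* = 1.645; margin = 1.645 × 0.02724 = 0.04481.
The difference is 0.7750 − 0.2440 = 0.5310, so the interval is 0.5310 ± 0.04481 = (0.4862, 0.5758).

(0.4862, 0.5758)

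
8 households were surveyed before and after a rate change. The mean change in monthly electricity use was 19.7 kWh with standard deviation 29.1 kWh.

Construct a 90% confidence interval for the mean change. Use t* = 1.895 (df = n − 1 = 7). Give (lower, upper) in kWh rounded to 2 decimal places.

This is a matched-pairs design, so SE = s_d/√n = 29.1/√8 = 10.2884.
Margin = 1.895 × 10.2884 = 19.4965; the interval is 19.7 ± 19.4965 = (0.20, 39.20).

(0.20, 39.20)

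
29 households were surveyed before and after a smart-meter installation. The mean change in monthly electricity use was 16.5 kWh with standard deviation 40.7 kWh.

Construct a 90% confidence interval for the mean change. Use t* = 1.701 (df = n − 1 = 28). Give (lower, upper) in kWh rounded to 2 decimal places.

(3.64, 29.36)

This is a matched-pairs design, so SE = s_d/√n = 40.7/√29 = 7.5578.
Margin = 1.701 × 7.5578 = 12.8558; the interval is 16.5 ± 12.8558 = (3.64, 29.36).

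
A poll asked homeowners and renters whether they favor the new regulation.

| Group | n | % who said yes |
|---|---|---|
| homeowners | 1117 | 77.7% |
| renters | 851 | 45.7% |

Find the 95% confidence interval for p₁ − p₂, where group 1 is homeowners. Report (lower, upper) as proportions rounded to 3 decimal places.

(0.279, 0.361)

SE₁ = √(p̂₁(1−p̂₁)/n₁) = √(0.7770·0.2230/1117) = 0.01245; SE₂ = √(0.4570·0.5430/851) = 0.01708.
Independent samples: SE of the difference = √(SE₁² + SE₂²) = √(0.0001550025 + 0.0002917264) = 0.02114.
z* for 95% confidence is 1.960, so the margin of error is 1.960 × 0.02114 = 0.04143.
Point estimate p̂₁ − p̂₂ = 0.7770 − 0.4570 = 0.3200.
0.3200 ± 0.04143 → (0.279, 0.361).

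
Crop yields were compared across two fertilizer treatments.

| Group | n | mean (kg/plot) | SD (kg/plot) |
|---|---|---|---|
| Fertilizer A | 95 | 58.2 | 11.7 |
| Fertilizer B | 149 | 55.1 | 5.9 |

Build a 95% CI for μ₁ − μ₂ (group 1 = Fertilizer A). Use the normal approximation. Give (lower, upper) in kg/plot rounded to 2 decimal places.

(0.56, 5.64)

SE₁ = s₁/√n₁ = 11.7/√95 = 1.2004; SE₂ = 5.9/√149 = 0.4833.
Independent samples, unequal variances: SE_diff = √(SE₁² + SE₂²) = √(1.44096016 + 0.23357889) = 1.2940.
z* = 1.960, so margin of error = 1.960 × 1.2940 = 2.5362.
Difference in means = 58.2 − 55.1 = 3.1000.
3.1000 ± 2.5362 → (0.56, 5.64).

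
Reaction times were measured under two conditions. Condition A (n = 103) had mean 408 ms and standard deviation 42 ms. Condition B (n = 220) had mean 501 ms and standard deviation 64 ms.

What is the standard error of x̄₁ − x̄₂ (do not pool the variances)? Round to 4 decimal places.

5.9787

SE₁ = s₁/√n₁ = 42/√103 = 4.1384; SE₂ = 64/√220 = 4.3149.
Independent samples, unequal variances: SE_diff = √(SE₁² + SE₂²) = √(17.12635456 + 18.61836201) = 5.9787.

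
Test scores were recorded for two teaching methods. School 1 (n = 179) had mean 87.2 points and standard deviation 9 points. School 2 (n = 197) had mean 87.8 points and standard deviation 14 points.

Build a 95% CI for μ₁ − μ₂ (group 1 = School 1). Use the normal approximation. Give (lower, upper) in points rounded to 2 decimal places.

(-2.96, 1.76)

SE₁ = s₁/√n₁ = 9/√179 = 0.6727; SE₂ = 14/√197 = 0.9975.
Independent samples, unequal variances: SE_diff = √(SE₁² + SE₂²) = √(0.45252529 + 0.99500625) = 1.2031.
z* = 1.960, so margin of error = 1.960 × 1.2031 = 2.3581.
Difference in means = 87.2 − 87.8 = -0.6000.
-0.6000 ± 2.3581 → (-2.96, 1.76).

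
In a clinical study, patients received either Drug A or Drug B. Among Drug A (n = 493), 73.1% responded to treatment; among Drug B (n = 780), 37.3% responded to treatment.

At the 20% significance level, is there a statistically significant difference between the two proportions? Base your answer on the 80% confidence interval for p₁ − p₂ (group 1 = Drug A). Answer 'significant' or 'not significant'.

significant

The two standard errors are √(0.7310×0.2690/493) = 0.01997 and √(0.3730×0.6270/780) = 0.01732.
Because the samples are independent, SE_diff = √(0.01997² + 0.01732²) = 0.02643.
Using z* = 1.282 for 80%, ME = 1.282 × 0.02643 = 0.03388.
p̂₁ − p̂₂ = 0.3580; interval 0.3580 ± 0.03388 gives (0.32412, 0.39188).
The interval (0.32412, 0.39188) does not contain 0, so the difference is significant.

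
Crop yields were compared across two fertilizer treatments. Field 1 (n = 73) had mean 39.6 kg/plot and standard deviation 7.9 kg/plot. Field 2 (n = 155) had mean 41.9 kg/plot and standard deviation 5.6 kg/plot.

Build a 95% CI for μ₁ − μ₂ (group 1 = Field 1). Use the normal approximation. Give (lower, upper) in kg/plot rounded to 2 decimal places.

(-4.32, -0.28)

SE₁ = s₁/√n₁ = 7.9/√73 = 0.9246; SE₂ = 5.6/√155 = 0.4498.
Independent samples, unequal variances: SE_diff = √(SE₁² + SE₂²) = √(0.85488516 + 0.20232004) = 1.0282.
z* = 1.960, so margin of error = 1.960 × 1.0282 = 2.0153.
Difference in means = 39.6 − 41.9 = -2.3000.
-2.3000 ± 2.0153 → (-4.32, -0.28).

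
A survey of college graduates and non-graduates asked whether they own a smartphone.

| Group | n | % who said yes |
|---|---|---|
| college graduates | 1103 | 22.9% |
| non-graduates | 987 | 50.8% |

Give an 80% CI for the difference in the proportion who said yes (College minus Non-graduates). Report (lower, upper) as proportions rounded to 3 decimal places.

The two standard errors are √(0.2290×0.7710/1103) = 0.01265 and √(0.5080×0.4920/987) = 0.01591.
Because the samples are independent, SE_diff = √(0.01265² + 0.01591²) = 0.02033.
Using z* = 1.282 for 80%, ME = 1.282 × 0.02033 = 0.02606.
p̂₁ − p̂₂ = -0.2790; interval -0.2790 ± 0.02606 gives (-0.305, -0.253).

(-0.305, -0.253)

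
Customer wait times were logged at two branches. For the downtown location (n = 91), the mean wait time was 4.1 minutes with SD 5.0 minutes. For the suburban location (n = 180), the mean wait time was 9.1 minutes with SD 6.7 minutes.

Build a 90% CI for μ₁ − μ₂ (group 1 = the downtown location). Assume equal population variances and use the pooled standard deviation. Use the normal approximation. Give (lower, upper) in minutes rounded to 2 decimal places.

(-6.31, -3.69)

s_p = √[((n₁−1)s₁² + (n₂−1)s₂²)/(n₁+n₂−2)] = √[(90·5.0² + 179·6.7²)/269] = 6.1835.
SE = 6.1835·√(1/91 + 1/180) = 0.7954.
With z* = 1.645, margin = 1.645 × 0.7954 = 1.3084.
x̄₁ − x̄₂ = 4.1 − 9.1 = -5.0000; interval -5.0000 ± 1.3084 = (-6.31, -3.69).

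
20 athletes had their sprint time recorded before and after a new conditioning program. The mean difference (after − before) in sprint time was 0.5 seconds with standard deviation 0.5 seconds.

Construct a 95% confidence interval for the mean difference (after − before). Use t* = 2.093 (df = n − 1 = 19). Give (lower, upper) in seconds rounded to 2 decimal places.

(0.27, 0.73)

This is a matched-pairs design, so SE = s_d/√n = 0.5/√20 = 0.1118.
Margin = 2.093 × 0.1118 = 0.2340; the interval is 0.5 ± 0.2340 = (0.27, 0.73).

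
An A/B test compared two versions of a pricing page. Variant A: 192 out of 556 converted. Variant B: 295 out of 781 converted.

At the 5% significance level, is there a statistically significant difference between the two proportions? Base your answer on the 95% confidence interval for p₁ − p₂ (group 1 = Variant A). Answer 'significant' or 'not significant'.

Sample proportions: 192/556 = 0.3453, 295/781 = 0.3777.
Each SE is √(p̂(1−p̂)/n): √(0.3453·0.6547/556) = 0.02016 and √(0.3777·0.6223/781) = 0.01735.
SE(p̂₁ − p̂₂) = √(SE₁² + SE₂²) = √(0.0004064256 + 0.0003010225) = 0.02660, since the two samples are independent.
At 95% confidence z* = 1.960; margin = 1.960 × 0.02660 = 0.05214.
The difference is 0.3453 − 0.3777 = -0.0324, so the interval is -0.0324 ± 0.05214 = (-0.08454, 0.01974).
The interval (-0.08454, 0.01974) contains 0, so the difference is not significant.

not significant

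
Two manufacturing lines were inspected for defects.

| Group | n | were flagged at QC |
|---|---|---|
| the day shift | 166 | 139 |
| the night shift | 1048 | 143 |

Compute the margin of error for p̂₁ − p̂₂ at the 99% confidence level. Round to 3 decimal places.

0.079

First, p̂₁ = 139/166 = 0.8373; p̂₂ = 143/1048 = 0.1365.
The two standard errors are √(0.8373×0.1627/166) = 0.02865 and √(0.1365×0.8635/1048) = 0.01061.
Because the samples are independent, SE_diff = √(0.02865² + 0.01061²) = 0.03055.
Using z* = 2.576 for 99%, ME = 2.576 × 0.03055 = 0.07870.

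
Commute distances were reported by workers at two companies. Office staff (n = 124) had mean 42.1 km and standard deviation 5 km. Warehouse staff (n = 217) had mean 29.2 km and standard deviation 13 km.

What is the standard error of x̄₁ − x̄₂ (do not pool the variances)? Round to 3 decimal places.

Standard errors of each mean: 5/√124 = 0.4490 and 13/√217 = 0.8825.
SE(x̄₁ − x̄₂) = √(0.4490² + 0.8825²) = 0.9902 for independent samples with unequal variances.

0.990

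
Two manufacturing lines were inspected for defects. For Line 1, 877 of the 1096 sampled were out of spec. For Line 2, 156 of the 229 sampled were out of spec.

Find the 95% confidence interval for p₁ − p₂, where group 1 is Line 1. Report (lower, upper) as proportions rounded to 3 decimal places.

p̂₁ = 877/1096 = 0.8002 and p̂₂ = 156/229 = 0.6812.
SE₁ = √(p̂₁(1−p̂₁)/n₁) = √(0.8002·0.1998/1096) = 0.01208; SE₂ = √(0.6812·0.3188/229) = 0.03079.
Independent samples: SE of the difference = √(SE₁² + SE₂²) = √(0.0001459264 + 0.0009480241) = 0.03307.
z* for 95% confidence is 1.960, so the margin of error is 1.960 × 0.03307 = 0.06482.
Point estimate p̂₁ − p̂₂ = 0.8002 − 0.6812 = 0.1190.
0.1190 ± 0.06482 → (0.054, 0.184).

(0.054, 0.184)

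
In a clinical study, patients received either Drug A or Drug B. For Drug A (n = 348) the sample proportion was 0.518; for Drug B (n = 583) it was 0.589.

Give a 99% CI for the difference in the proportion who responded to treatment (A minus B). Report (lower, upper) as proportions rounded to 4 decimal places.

The two standard errors are √(0.5180×0.4820/348) = 0.02679 and √(0.5890×0.4110/583) = 0.02038.
Because the samples are independent, SE_diff = √(0.02679² + 0.02038²) = 0.03366.
Using z* = 2.576 for 99%, ME = 2.576 × 0.03366 = 0.08671.
p̂₁ − p̂₂ = -0.0710; interval -0.0710 ± 0.08671 gives (-0.1577, 0.0157).

(-0.1577, 0.0157)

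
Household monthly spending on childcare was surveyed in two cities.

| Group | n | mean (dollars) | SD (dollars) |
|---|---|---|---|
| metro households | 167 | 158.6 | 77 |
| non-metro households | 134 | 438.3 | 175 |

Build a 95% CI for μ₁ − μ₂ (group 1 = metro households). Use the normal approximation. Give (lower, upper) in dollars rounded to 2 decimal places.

SE₁ = s₁/√n₁ = 77/√167 = 5.9584; SE₂ = 175/√134 = 15.1177.
Independent samples, unequal variances: SE_diff = √(SE₁² + SE₂²) = √(35.50253056 + 228.54485329) = 16.2495.
z* = 1.960, so margin of error = 1.960 × 16.2495 = 31.8490.
Difference in means = 158.6 − 438.3 = -279.7000.
-279.7000 ± 31.8490 → (-311.55, -247.85).

(-311.55, -247.85)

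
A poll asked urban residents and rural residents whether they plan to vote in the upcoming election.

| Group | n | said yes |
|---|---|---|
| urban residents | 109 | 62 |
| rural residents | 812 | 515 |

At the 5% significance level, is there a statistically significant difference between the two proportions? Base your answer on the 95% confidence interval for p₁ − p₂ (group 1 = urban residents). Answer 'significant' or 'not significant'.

not significant

p̂₁ = 62/109 = 0.5688 and p̂₂ = 515/812 = 0.6342.
SE₁ = √(p̂₁(1−p̂₁)/n₁) = √(0.5688·0.4312/109) = 0.04744; SE₂ = √(0.6342·0.3658/812) = 0.01690.
Independent samples: SE of the difference = √(SE₁² + SE₂²) = √(0.0022505536 + 0.00028561) = 0.05036.
z* for 95% confidence is 1.960, so the margin of error is 1.960 × 0.05036 = 0.09871.
Point estimate p̂₁ − p̂₂ = 0.5688 − 0.6342 = -0.0654.
-0.0654 ± 0.09871 → (-0.16411, 0.03331).
The interval (-0.16411, 0.03331) contains 0, so the difference is not significant.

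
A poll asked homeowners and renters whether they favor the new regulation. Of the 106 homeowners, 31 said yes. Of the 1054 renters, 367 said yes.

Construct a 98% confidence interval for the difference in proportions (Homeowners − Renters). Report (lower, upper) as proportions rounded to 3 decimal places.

(-0.164, 0.053)

Sample proportions: 31/106 = 0.2925, 367/1054 = 0.3482.
Each SE is √(p̂(1−p̂)/n): √(0.2925·0.7075/106) = 0.04418 and √(0.3482·0.6518/1054) = 0.01467.
SE(p̂₁ − p̂₂) = √(SE₁² + SE₂²) = √(0.0019518724 + 0.0002152089) = 0.04655, since the two samples are independent.
At 98% confidence z* = 2.326; margin = 2.326 × 0.04655 = 0.10828.
The difference is 0.2925 − 0.3482 = -0.0557, so the interval is -0.0557 ± 0.10828 = (-0.164, 0.053).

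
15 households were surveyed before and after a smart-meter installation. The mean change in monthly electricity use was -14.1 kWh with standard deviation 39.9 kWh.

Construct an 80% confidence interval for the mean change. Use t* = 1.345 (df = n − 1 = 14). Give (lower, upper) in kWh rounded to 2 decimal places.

(-27.96, -0.24)

Paired design: SE = s_d/√n = 39.9/√15 = 10.3021.
t* = 1.345; margin of error = 1.345 × 10.3021 = 13.8563.
-14.1 ± 13.8563 → (-27.96, -0.24).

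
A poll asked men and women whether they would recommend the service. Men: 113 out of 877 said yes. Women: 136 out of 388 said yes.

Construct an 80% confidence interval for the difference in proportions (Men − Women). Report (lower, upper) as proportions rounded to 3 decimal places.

First, p̂₁ = 113/877 = 0.1288; p̂₂ = 136/388 = 0.3505.
The two standard errors are √(0.1288×0.8712/877) = 0.01131 and √(0.3505×0.6495/388) = 0.02422.
Because the samples are independent, SE_diff = √(0.01131² + 0.02422²) = 0.02673.
Using z* = 1.282 for 80%, ME = 1.282 × 0.02673 = 0.03427.
p̂₁ − p̂₂ = -0.2217; interval -0.2217 ± 0.03427 gives (-0.256, -0.187).

(-0.256, -0.187)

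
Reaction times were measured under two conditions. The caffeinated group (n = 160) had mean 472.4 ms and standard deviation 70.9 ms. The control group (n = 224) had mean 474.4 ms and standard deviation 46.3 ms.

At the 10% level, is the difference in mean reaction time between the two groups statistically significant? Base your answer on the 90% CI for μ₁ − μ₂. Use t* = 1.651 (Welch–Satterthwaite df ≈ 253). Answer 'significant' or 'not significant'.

not significant

SE₁ = s₁/√n₁ = 70.9/√160 = 5.6051; SE₂ = 46.3/√224 = 3.0935.
Independent samples, unequal variances: SE_diff = √(SE₁² + SE₂²) = √(31.41714601 + 9.56974225) = 6.4021.
t* = 1.651, so margin of error = 1.651 × 6.4021 = 10.5699.
Difference in means = 472.4 − 474.4 = -2.0000.
-2.0000 ± 10.5699 → (-12.5699, 8.5699).
The interval (-12.5699, 8.5699) contains 0, so the difference is not significant.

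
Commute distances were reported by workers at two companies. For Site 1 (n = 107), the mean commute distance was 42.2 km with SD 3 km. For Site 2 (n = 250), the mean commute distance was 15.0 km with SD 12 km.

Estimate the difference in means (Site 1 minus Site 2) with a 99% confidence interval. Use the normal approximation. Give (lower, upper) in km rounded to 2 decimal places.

(25.11, 29.29)

SE₁ = s₁/√n₁ = 3/√107 = 0.2900; SE₂ = 12/√250 = 0.7589.
Independent samples, unequal variances: SE_diff = √(SE₁² + SE₂²) = √(0.0841 + 0.57592921) = 0.8124.
z* = 2.576, so margin of error = 2.576 × 0.8124 = 2.0927.
Difference in means = 42.2 − 15.0 = 27.2000.
27.2000 ± 2.0927 → (25.11, 29.29).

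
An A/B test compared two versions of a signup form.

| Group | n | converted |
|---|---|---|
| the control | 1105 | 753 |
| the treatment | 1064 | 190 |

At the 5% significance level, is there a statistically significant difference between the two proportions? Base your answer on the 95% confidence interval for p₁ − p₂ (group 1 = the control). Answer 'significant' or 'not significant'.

significant

p̂₁ = 753/1105 = 0.6814 and p̂₂ = 190/1064 = 0.1786.
SE₁ = √(p̂₁(1−p̂₁)/n₁) = √(0.6814·0.3186/1105) = 0.01402; SE₂ = √(0.1786·0.8214/1064) = 0.01174.
Independent samples: SE of the difference = √(SE₁² + SE₂²) = √(0.0001965604 + 0.0001378276) = 0.01829.
z* for 95% confidence is 1.960, so the margin of error is 1.960 × 0.01829 = 0.03585.
Point estimate p̂₁ − p̂₂ = 0.6814 − 0.1786 = 0.5028.
0.5028 ± 0.03585 → (0.46695, 0.53865).
The interval (0.46695, 0.53865) does not contain 0, so the difference is significant.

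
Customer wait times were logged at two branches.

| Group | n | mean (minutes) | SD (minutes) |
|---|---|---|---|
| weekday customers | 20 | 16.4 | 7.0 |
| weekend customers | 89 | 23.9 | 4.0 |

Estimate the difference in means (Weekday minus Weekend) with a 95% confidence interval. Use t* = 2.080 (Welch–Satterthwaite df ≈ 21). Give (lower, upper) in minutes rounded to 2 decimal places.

Per-group SEs: s₁/√n₁ = 7.0/√20 = 1.5652, s₂/√n₂ = 4.0/√89 = 0.4240.
Unpooled SE of the difference: √(2.44985104 + 0.179776) = 1.6216.
Margin of error = t* · SE = 2.080 × 1.6216 = 3.3729.
x̄₁ − x̄₂ = 16.4 − 23.9 = -7.5000.
CI: -7.5000 ± 3.3729 = (-10.87, -4.13).

(-10.87, -4.13)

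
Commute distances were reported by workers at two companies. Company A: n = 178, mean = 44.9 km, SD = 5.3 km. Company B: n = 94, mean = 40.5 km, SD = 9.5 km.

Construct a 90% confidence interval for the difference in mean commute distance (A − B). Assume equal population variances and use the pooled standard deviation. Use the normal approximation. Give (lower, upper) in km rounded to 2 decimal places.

Pooled variance s_p² = [177·5.3² + 93·9.5²] / (178+94−2) = 49.5007, so s_p = 7.0357.
SE_diff = s_p·√(1/n₁ + 1/n₂) = 7.0357·√(1/178 + 1/94) = 0.8971.
z* = 1.645; margin = 1.645 × 0.8971 = 1.4757.
Difference = 44.9 − 40.5 = 4.4000.
4.4000 ± 1.4757 → (2.92, 5.88).

(2.92, 5.88)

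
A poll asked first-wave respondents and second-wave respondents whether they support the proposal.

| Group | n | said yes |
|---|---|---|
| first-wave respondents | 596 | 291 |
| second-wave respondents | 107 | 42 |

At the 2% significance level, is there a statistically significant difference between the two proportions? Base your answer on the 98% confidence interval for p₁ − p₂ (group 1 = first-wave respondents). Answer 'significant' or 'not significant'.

not significant

First, p̂₁ = 291/596 = 0.4883; p̂₂ = 42/107 = 0.3925.
The two standard errors are √(0.4883×0.5117/596) = 0.02048 and √(0.3925×0.6075/107) = 0.04721.
Because the samples are independent, SE_diff = √(0.02048² + 0.04721²) = 0.05146.
Using z* = 2.326 for 98%, ME = 2.326 × 0.05146 = 0.11970.
p̂₁ − p̂₂ = 0.0958; interval 0.0958 ± 0.11970 gives (-0.02390, 0.21550).
The interval (-0.02390, 0.21550) contains 0, so the difference is not significant.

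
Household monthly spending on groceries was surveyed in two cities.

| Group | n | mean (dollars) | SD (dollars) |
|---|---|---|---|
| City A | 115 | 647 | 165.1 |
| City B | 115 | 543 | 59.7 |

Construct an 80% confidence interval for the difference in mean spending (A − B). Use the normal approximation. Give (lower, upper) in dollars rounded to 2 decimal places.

Standard errors of each mean: 165.1/√115 = 15.3957 and 59.7/√115 = 5.5671.
SE(x̄₁ − x̄₂) = √(15.3957² + 5.5671²) = 16.3713 for independent samples with unequal variances.
With z* = 1.282, the margin is 1.282 × 16.3713 = 20.9880.
x̄₁ − x̄₂ = 647 − 543 = 104.0000; the interval is 104.0000 ± 20.9880 = (83.01, 124.99).

(83.01, 124.99)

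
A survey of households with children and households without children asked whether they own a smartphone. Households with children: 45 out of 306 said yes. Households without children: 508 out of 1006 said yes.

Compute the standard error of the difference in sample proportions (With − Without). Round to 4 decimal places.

0.0257

Sample proportions: 45/306 = 0.1471, 508/1006 = 0.5050.
Each SE is √(p̂(1−p̂)/n): √(0.1471·0.8529/306) = 0.02025 and √(0.5050·0.4950/1006) = 0.01576.
SE(p̂₁ − p̂₂) = √(SE₁² + SE₂²) = √(0.0004100625 + 0.0002483776) = 0.02566, since the two samples are independent.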